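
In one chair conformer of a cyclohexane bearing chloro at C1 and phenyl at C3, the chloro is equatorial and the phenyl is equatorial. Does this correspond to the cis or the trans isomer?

cis

C1 and C3 have the same parity, so their axial bonds point in the same direction.
With same-parity carbons, two substituents on the same face are both axial or both equatorial; opposite faces give one of each.
Here the groups are equatorial/equatorial → same face → cis.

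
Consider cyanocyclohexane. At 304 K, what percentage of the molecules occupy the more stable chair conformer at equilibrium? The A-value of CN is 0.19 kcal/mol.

One chair has the cyano group axial (E = 0.19 kcal/mol) and the other has it equatorial (E = 0).
ΔG = 0.19 kcal/mol between the two chairs.
K = exp(ΔG/RT) with R = 1.987×10⁻³ kcal mol⁻¹ K⁻¹ and T = 304 K gives K ≈ 1.37.
Fraction in the lower-energy chair = K/(K+1) = 57.8%.

57.8%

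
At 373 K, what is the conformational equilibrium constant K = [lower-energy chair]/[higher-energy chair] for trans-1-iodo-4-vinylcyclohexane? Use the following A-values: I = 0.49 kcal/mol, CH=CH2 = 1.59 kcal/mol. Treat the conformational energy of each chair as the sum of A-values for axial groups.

C1 and C4 have opposite parity, so for the trans isomer the two substituents are e,e in one chair and a,a in the other.
Chair I (iodo axial, vinyl axial): E = 2.08 kcal/mol; chair II (iodo equatorial, vinyl equatorial): E = 0.00 kcal/mol.
ΔG = 2.08 kcal/mol between the two chairs.
K = exp(ΔG/RT) with R = 1.987×10⁻³ kcal mol⁻¹ K⁻¹ and T = 373 K gives K ≈ 16.6.

K ≈ 16.6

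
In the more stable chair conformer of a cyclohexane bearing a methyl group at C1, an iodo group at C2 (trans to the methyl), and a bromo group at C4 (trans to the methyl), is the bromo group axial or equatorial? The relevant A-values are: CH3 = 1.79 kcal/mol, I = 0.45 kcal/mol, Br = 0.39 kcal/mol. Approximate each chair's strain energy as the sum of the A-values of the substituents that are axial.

equatorial

Chair I (methyl axial, iodo axial, bromo axial): E = 2.63 kcal/mol.
Chair II (methyl equatorial, iodo equatorial, bromo equatorial): E = 0.00 kcal/mol.
Chair II is the more stable (lower-energy) conformer, and in that chair the bromo group is equatorial.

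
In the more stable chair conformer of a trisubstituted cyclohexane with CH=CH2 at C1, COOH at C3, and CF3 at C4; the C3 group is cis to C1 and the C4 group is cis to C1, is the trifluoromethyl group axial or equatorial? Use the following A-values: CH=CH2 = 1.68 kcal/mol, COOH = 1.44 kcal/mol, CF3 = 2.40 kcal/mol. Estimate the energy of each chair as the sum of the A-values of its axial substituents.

axial

Chair I (vinyl axial, carboxyl axial, trifluoromethyl equatorial): E = 3.12 kcal/mol.
Chair II (vinyl equatorial, carboxyl equatorial, trifluoromethyl axial): E = 2.40 kcal/mol.
Chair II is the more stable (lower-energy) conformer, and in that chair the trifluoromethyl group is axial.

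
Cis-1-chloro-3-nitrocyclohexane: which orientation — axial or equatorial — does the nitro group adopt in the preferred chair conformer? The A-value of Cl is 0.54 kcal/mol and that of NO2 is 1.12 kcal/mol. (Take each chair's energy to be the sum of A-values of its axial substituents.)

equatorial

C1 and C3 have the same parity, so for the cis isomer the two substituents are e,e in one chair and a,a in the other.
Chair I (chloro axial, nitro axial): E = 1.66 kcal/mol.
Chair II (chloro equatorial, nitro equatorial): E = 0.00 kcal/mol.
Chair II is the more stable (lower-energy) conformer, and in that chair the nitro group is equatorial.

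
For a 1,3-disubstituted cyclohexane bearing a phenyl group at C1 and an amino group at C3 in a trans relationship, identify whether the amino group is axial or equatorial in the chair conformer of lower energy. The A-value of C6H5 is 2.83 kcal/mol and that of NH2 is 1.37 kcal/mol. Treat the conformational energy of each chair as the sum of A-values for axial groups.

C1 and C3 have the same parity, so for the trans isomer the two substituents are one axial and one equatorial in each chair.
Chair I (phenyl axial, amino equatorial): E = 2.83 kcal/mol.
Chair II (phenyl equatorial, amino axial): E = 1.37 kcal/mol.
Chair II is the more stable (lower-energy) conformer, and in that chair the amino group is axial.

axial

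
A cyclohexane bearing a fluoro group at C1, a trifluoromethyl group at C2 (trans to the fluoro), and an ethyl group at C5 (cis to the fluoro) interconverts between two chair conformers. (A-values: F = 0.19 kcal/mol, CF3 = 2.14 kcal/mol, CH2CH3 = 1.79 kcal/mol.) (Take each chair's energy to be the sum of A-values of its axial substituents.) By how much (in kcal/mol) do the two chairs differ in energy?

Chair I (fluoro axial, trifluoromethyl axial, ethyl axial): E = 4.12 kcal/mol.
Chair II (fluoro equatorial, trifluoromethyl equatorial, ethyl equatorial): E = 0.00 kcal/mol.
ΔE = 4.12 − 0.00 = 4.12 kcal/mol; chair II is more stable.

4.12 kcal/mol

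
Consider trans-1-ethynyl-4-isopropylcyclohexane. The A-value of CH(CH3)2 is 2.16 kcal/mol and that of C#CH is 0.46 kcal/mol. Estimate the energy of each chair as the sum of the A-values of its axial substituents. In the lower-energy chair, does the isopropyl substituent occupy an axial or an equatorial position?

equatorial

C1 and C4 have opposite parity, so for the trans isomer the two substituents are e,e in one chair and a,a in the other.
Chair I (isopropyl axial, ethynyl axial): E = 2.62 kcal/mol.
Chair II (isopropyl equatorial, ethynyl equatorial): E = 0.00 kcal/mol.
Chair II is the more stable (lower-energy) conformer, and in that chair the isopropyl group is equatorial.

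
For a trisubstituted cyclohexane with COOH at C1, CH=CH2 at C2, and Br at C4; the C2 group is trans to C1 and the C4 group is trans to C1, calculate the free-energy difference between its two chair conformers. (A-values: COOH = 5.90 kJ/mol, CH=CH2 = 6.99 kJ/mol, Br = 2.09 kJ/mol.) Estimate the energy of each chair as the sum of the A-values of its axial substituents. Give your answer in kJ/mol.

14.98 kJ/mol

Chair I (carboxyl axial, vinyl axial, bromo axial): E = 14.98 kJ/mol.
Chair II (carboxyl equatorial, vinyl equatorial, bromo equatorial): E = 0.00 kJ/mol.
ΔE = 14.98 − 0.00 = 14.98 kJ/mol; chair II is more stable.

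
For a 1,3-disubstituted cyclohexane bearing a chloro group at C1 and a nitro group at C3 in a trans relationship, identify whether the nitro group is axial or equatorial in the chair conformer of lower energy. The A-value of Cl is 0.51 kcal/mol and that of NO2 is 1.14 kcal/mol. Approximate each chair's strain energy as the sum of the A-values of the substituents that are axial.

equatorial

C1 and C3 have the same parity, so for the trans isomer the two substituents are one axial and one equatorial in each chair.
Chair I (chloro axial, nitro equatorial): E = 0.51 kcal/mol.
Chair II (chloro equatorial, nitro axial): E = 1.14 kcal/mol.
Chair I is the more stable (lower-energy) conformer, and in that chair the nitro group is equatorial.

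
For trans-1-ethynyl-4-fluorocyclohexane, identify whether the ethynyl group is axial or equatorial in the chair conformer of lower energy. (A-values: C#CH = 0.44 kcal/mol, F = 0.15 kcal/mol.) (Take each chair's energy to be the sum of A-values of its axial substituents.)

C1 and C4 have opposite parity, so for the trans isomer the two substituents are e,e in one chair and a,a in the other.
Chair I (ethynyl axial, fluoro axial): E = 0.59 kcal/mol.
Chair II (ethynyl equatorial, fluoro equatorial): E = 0.00 kcal/mol.
Chair II is the more stable (lower-energy) conformer, and in that chair the ethynyl group is equatorial.

equatorial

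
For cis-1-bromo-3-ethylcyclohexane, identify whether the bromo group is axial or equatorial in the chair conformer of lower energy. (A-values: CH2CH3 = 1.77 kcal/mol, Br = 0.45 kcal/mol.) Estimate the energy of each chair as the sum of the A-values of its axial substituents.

C1 and C3 have the same parity, so for the cis isomer the two substituents are e,e in one chair and a,a in the other.
Chair I (ethyl axial, bromo axial): E = 2.22 kcal/mol.
Chair II (ethyl equatorial, bromo equatorial): E = 0.00 kcal/mol.
Chair II is the more stable (lower-energy) conformer, and in that chair the bromo group is equatorial.

equatorial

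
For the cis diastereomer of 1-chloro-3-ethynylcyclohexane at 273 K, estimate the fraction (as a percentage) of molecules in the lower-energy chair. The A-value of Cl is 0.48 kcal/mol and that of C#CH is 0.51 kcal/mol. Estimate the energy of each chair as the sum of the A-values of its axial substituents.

86.1%

C1 and C3 have the same parity, so for the cis isomer the two substituents are e,e in one chair and a,a in the other.
Chair I (chloro axial, ethynyl axial): E = 0.99 kcal/mol; chair II (chloro equatorial, ethynyl equatorial): E = 0.00 kcal/mol.
ΔG = 0.99 kcal/mol between the two chairs.
K = exp(ΔG/RT) with R = 1.987×10⁻³ kcal mol⁻¹ K⁻¹ and T = 273 K gives K ≈ 6.2.
Fraction in the lower-energy chair = K/(K+1) = 86.1%.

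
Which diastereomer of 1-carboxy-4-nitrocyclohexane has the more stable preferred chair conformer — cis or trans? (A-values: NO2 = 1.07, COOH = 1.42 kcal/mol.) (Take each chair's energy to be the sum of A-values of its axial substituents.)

At 1,4 positions (parity opposite): cis → (a,e or e,a); trans → (e,e or a,a).
Best chair for cis: E = 1.07 kcal/mol; best chair for trans: E = 0.00 kcal/mol.
The trans isomer is lower by 1.07 kcal/mol.

trans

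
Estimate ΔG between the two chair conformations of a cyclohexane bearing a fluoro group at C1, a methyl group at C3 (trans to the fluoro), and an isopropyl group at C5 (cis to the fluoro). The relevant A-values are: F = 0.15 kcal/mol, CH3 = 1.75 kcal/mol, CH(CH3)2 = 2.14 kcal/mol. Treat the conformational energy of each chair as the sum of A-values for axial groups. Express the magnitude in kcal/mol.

Chair I (fluoro axial, methyl equatorial, isopropyl axial): E = 2.29 kcal/mol.
Chair II (fluoro equatorial, methyl axial, isopropyl equatorial): E = 1.75 kcal/mol.
ΔE = 2.29 − 1.75 = 0.54 kcal/mol; chair II is more stable.

0.54 kcal/mol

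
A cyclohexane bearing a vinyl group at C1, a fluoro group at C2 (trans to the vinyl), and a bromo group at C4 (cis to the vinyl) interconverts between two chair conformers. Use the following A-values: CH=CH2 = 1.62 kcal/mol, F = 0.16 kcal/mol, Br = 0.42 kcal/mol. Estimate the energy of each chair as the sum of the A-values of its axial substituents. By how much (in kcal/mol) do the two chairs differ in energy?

1.36 kcal/mol

Chair I (vinyl axial, fluoro axial, bromo equatorial): E = 1.78 kcal/mol.
Chair II (vinyl equatorial, fluoro equatorial, bromo axial): E = 0.42 kcal/mol.
ΔE = 1.78 − 0.42 = 1.36 kcal/mol; chair II is more stable.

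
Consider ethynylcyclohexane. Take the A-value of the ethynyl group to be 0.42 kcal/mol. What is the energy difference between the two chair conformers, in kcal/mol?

0.42 kcal/mol

A monosubstituted cyclohexane has one chair with the ethynyl group axial (E = A = 0.42 kcal/mol) and one with it equatorial (E = 0).
ΔE = 0.42 − 0 = 0.42 kcal/mol.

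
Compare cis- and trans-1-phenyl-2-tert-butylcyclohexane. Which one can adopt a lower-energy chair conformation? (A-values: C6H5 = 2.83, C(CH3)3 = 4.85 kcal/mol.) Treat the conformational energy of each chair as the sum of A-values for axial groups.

At 1,2 positions (parity opposite): cis → (a,e or e,a); trans → (e,e or a,a).
Best chair for cis: E = 2.83 kcal/mol; best chair for trans: E = 0.00 kcal/mol.
The trans isomer is lower by 2.83 kcal/mol.

trans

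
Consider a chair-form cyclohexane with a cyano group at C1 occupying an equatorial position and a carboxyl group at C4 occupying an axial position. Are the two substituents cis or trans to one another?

cis

C1 and C4 have opposite parity, so their axial bonds point in opposite directions.
With opposite-parity carbons, two substituents on the same face are one axial and one equatorial; opposite faces give both axial or both equatorial.
Here the groups are equatorial/axial → same face → cis.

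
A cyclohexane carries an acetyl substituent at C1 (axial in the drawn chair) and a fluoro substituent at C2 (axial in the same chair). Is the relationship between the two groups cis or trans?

trans

C1 and C2 have opposite parity, so their axial bonds point in opposite directions.
With opposite-parity carbons, two substituents on the same face are one axial and one equatorial; opposite faces give both axial or both equatorial.
Here the groups are axial/axial → opposite face → trans.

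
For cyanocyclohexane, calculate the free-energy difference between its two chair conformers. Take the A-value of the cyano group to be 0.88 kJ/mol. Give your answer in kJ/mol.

A monosubstituted cyclohexane has one chair with the cyano group axial (E = A = 0.88 kJ/mol) and one with it equatorial (E = 0).
ΔE = 0.88 − 0 = 0.88 kJ/mol.

0.88 kJ/mol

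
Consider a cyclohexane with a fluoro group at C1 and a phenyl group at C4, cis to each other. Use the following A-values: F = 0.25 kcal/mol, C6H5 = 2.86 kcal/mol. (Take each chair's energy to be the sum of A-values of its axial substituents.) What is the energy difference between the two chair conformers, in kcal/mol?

2.61 kcal/mol

C1 and C4 have opposite parity, so for the cis isomer the two substituents are one axial and one equatorial in each chair.
Chair I (fluoro axial, phenyl equatorial): E = 0.25 kcal/mol.
Chair II (fluoro equatorial, phenyl axial): E = 2.86 kcal/mol.
ΔE = 2.86 − 0.25 = 2.61 kcal/mol; chair I is more stable.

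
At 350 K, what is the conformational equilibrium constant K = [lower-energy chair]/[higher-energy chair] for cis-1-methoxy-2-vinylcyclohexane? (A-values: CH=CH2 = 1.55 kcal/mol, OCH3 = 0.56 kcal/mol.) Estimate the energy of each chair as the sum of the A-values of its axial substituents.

C1 and C2 have opposite parity, so for the cis isomer the two substituents are one axial and one equatorial in each chair.
Chair I (vinyl axial, methoxy equatorial): E = 1.55 kcal/mol; chair II (vinyl equatorial, methoxy axial): E = 0.56 kcal/mol.
ΔG = 0.99 kcal/mol between the two chairs.
K = exp(ΔG/RT) with R = 1.987×10⁻³ kcal mol⁻¹ K⁻¹ and T = 350 K gives K ≈ 4.15.

K ≈ 4.15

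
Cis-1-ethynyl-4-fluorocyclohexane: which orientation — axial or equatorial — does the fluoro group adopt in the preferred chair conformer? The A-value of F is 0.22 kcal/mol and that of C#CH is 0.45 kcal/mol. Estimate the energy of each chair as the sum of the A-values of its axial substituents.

C1 and C4 have opposite parity, so for the cis isomer the two substituents are one axial and one equatorial in each chair.
Chair I (fluoro axial, ethynyl equatorial): E = 0.22 kcal/mol.
Chair II (fluoro equatorial, ethynyl axial): E = 0.45 kcal/mol.
Chair I is the more stable (lower-energy) conformer, and in that chair the fluoro group is axial.

axial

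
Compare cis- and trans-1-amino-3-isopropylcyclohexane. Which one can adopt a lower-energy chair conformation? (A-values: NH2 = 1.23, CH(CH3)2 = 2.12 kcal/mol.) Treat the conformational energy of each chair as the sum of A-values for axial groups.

cis

At 1,3 positions (parity same): cis → (e,e or a,a); trans → (a,e or e,a).
Best chair for cis: E = 0.00 kcal/mol; best chair for trans: E = 1.23 kcal/mol.
The cis isomer is lower by 1.23 kcal/mol.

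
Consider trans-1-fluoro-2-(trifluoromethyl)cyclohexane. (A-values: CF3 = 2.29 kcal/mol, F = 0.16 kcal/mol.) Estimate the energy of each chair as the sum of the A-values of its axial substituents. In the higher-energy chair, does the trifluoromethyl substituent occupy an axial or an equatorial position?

C1 and C2 have opposite parity, so for the trans isomer the two substituents are e,e in one chair and a,a in the other.
Chair I (trifluoromethyl axial, fluoro axial): E = 2.45 kcal/mol.
Chair II (trifluoromethyl equatorial, fluoro equatorial): E = 0.00 kcal/mol.
Chair I is the less stable (higher-energy) conformer, and in that chair the trifluoromethyl group is axial.

axial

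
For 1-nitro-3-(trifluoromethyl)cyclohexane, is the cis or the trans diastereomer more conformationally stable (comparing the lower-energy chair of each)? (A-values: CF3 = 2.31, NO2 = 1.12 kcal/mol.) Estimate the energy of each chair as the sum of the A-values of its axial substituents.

cis

At 1,3 positions (parity same): cis → (e,e or a,a); trans → (a,e or e,a).
Best chair for cis: E = 0.00 kcal/mol; best chair for trans: E = 1.12 kcal/mol.
The cis isomer is lower by 1.12 kcal/mol.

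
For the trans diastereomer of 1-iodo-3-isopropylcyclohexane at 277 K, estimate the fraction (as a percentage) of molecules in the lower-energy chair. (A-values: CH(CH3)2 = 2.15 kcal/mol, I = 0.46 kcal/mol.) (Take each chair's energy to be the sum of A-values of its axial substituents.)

95.6%

C1 and C3 have the same parity, so for the trans isomer the two substituents are one axial and one equatorial in each chair.
Chair I (isopropyl axial, iodo equatorial): E = 2.15 kcal/mol; chair II (isopropyl equatorial, iodo axial): E = 0.46 kcal/mol.
ΔG = 1.69 kcal/mol between the two chairs.
K = exp(ΔG/RT) with R = 1.987×10⁻³ kcal mol⁻¹ K⁻¹ and T = 277 K gives K ≈ 21.6.
Fraction in the lower-energy chair = K/(K+1) = 95.6%.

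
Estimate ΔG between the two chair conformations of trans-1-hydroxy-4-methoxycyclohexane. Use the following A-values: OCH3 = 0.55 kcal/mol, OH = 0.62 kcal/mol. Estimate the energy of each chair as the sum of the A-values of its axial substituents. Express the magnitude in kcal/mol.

C1 and C4 have opposite parity, so for the trans isomer the two substituents are e,e in one chair and a,a in the other.
Chair I (methoxy axial, hydroxyl axial): E = 1.17 kcal/mol.
Chair II (methoxy equatorial, hydroxyl equatorial): E = 0.00 kcal/mol.
ΔE = 1.17 − 0.00 = 1.17 kcal/mol; chair II is more stable.

1.17 kcal/mol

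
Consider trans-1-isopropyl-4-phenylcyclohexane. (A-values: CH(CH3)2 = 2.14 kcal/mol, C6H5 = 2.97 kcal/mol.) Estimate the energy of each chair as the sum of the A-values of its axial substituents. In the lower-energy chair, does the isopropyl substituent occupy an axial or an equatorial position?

equatorial

C1 and C4 have opposite parity, so for the trans isomer the two substituents are e,e in one chair and a,a in the other.
Chair I (isopropyl axial, phenyl axial): E = 5.11 kcal/mol.
Chair II (isopropyl equatorial, phenyl equatorial): E = 0.00 kcal/mol.
Chair II is the more stable (lower-energy) conformer, and in that chair the isopropyl group is equatorial.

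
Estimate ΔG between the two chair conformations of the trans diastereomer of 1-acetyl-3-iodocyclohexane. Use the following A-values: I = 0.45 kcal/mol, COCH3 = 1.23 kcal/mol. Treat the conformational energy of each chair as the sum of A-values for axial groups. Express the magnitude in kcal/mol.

0.78 kcal/mol

C1 and C3 have the same parity, so for the trans isomer the two substituents are one axial and one equatorial in each chair.
Chair I (iodo axial, acetyl equatorial): E = 0.45 kcal/mol.
Chair II (iodo equatorial, acetyl axial): E = 1.23 kcal/mol.
ΔE = 1.23 − 0.45 = 0.78 kcal/mol; chair I is more stable.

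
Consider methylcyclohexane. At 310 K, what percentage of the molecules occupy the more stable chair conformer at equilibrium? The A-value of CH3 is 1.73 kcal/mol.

94.3%

One chair has the methyl group axial (E = 1.73 kcal/mol) and the other has it equatorial (E = 0).
ΔG = 1.73 kcal/mol between the two chairs.
K = exp(ΔG/RT) with R = 1.987×10⁻³ kcal mol⁻¹ K⁻¹ and T = 310 K gives K ≈ 16.6.
Fraction in the lower-energy chair = K/(K+1) = 94.3%.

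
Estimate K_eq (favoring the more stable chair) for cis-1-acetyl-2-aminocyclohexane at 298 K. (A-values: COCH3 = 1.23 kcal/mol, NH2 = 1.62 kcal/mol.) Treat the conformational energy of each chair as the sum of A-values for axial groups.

C1 and C2 have opposite parity, so for the cis isomer the two substituents are one axial and one equatorial in each chair.
Chair I (acetyl axial, amino equatorial): E = 1.23 kcal/mol; chair II (acetyl equatorial, amino axial): E = 1.62 kcal/mol.
ΔG = 0.39 kcal/mol between the two chairs.
K = exp(ΔG/RT) with R = 1.987×10⁻³ kcal mol⁻¹ K⁻¹ and T = 298 K gives K ≈ 1.93.

K ≈ 1.93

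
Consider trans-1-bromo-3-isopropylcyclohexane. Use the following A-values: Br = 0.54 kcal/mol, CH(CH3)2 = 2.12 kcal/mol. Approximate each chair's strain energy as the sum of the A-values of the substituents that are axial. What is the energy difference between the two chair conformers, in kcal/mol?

1.58 kcal/mol

C1 and C3 have the same parity, so for the trans isomer the two substituents are one axial and one equatorial in each chair.
Chair I (bromo axial, isopropyl equatorial): E = 0.54 kcal/mol.
Chair II (bromo equatorial, isopropyl axial): E = 2.12 kcal/mol.
ΔE = 2.12 − 0.54 = 1.58 kcal/mol; chair I is more stable.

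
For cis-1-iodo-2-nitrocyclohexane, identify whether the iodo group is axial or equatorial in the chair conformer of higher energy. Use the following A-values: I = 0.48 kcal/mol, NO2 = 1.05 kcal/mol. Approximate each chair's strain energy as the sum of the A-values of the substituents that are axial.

equatorial

C1 and C2 have opposite parity, so for the cis isomer the two substituents are one axial and one equatorial in each chair.
Chair I (iodo axial, nitro equatorial): E = 0.48 kcal/mol.
Chair II (iodo equatorial, nitro axial): E = 1.05 kcal/mol.
Chair II is the less stable (higher-energy) conformer, and in that chair the iodo group is equatorial.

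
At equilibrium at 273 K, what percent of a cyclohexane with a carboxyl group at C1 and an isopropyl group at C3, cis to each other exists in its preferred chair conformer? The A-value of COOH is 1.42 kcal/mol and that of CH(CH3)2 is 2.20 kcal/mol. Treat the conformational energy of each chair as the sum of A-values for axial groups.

99.9%

C1 and C3 have the same parity, so for the cis isomer the two substituents are e,e in one chair and a,a in the other.
Chair I (carboxyl axial, isopropyl axial): E = 3.62 kcal/mol; chair II (carboxyl equatorial, isopropyl equatorial): E = 0.00 kcal/mol.
ΔG = 3.62 kcal/mol between the two chairs.
K = exp(ΔG/RT) with R = 1.987×10⁻³ kcal mol⁻¹ K⁻¹ and T = 273 K gives K ≈ 791.
Fraction in the lower-energy chair = K/(K+1) = 99.9%.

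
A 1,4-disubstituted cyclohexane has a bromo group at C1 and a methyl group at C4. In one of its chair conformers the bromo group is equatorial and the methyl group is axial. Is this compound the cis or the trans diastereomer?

cis

C1 and C4 have opposite parity, so their axial bonds point in opposite directions.
With opposite-parity carbons, two substituents on the same face are one axial and one equatorial; opposite faces give both axial or both equatorial.
Here the groups are equatorial/axial → same face → cis.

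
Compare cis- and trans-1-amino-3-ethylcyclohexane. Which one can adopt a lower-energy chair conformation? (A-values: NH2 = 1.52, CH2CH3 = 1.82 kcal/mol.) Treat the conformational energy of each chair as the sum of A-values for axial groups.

At 1,3 positions (parity same): cis → (e,e or a,a); trans → (a,e or e,a).
Best chair for cis: E = 0.00 kcal/mol; best chair for trans: E = 1.52 kcal/mol.
The cis isomer is lower by 1.52 kcal/mol.

cis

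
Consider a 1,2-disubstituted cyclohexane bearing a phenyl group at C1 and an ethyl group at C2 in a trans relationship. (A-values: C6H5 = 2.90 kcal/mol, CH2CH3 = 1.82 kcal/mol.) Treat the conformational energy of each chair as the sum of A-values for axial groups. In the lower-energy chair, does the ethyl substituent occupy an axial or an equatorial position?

equatorial

C1 and C2 have opposite parity, so for the trans isomer the two substituents are e,e in one chair and a,a in the other.
Chair I (phenyl axial, ethyl axial): E = 4.72 kcal/mol.
Chair II (phenyl equatorial, ethyl equatorial): E = 0.00 kcal/mol.
Chair II is the more stable (lower-energy) conformer, and in that chair the ethyl group is equatorial.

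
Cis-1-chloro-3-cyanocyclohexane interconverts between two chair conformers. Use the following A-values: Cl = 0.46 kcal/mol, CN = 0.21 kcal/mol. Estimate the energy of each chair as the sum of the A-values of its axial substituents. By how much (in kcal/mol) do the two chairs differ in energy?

C1 and C3 have the same parity, so for the cis isomer the two substituents are e,e in one chair and a,a in the other.
Chair I (chloro axial, cyano axial): E = 0.67 kcal/mol.
Chair II (chloro equatorial, cyano equatorial): E = 0.00 kcal/mol.
ΔE = 0.67 − 0.00 = 0.67 kcal/mol; chair II is more stable.

0.67 kcal/mol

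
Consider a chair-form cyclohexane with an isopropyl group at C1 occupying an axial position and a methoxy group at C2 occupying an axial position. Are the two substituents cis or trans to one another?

trans

C1 and C2 have opposite parity, so their axial bonds point in opposite directions.
With opposite-parity carbons, two substituents on the same face are one axial and one equatorial; opposite faces give both axial or both equatorial.
Here the groups are axial/axial → opposite face → trans.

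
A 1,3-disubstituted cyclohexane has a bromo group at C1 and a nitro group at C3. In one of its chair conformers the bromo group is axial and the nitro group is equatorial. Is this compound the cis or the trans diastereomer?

trans

C1 and C3 have the same parity, so their axial bonds point in the same direction.
With same-parity carbons, two substituents on the same face are both axial or both equatorial; opposite faces give one of each.
Here the groups are axial/equatorial → opposite face → trans.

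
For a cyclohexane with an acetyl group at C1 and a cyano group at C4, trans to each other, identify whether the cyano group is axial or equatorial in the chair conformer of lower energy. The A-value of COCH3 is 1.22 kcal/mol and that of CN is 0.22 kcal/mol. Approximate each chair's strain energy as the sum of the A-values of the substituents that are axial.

C1 and C4 have opposite parity, so for the trans isomer the two substituents are e,e in one chair and a,a in the other.
Chair I (acetyl axial, cyano axial): E = 1.44 kcal/mol.
Chair II (acetyl equatorial, cyano equatorial): E = 0.00 kcal/mol.
Chair II is the more stable (lower-energy) conformer, and in that chair the cyano group is equatorial.

equatorial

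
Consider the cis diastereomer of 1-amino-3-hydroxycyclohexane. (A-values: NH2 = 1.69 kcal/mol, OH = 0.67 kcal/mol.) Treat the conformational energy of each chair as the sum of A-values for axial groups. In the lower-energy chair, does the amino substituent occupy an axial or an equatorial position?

C1 and C3 have the same parity, so for the cis isomer the two substituents are e,e in one chair and a,a in the other.
Chair I (amino axial, hydroxyl axial): E = 2.36 kcal/mol.
Chair II (amino equatorial, hydroxyl equatorial): E = 0.00 kcal/mol.
Chair II is the more stable (lower-energy) conformer, and in that chair the amino group is equatorial.

equatorial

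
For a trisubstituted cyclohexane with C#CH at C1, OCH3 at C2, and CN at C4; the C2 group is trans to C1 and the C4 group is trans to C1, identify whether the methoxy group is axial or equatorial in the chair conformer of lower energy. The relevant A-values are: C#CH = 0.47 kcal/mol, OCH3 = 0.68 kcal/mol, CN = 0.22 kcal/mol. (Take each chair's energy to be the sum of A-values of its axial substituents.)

Chair I (ethynyl axial, methoxy axial, cyano axial): E = 1.37 kcal/mol.
Chair II (ethynyl equatorial, methoxy equatorial, cyano equatorial): E = 0.00 kcal/mol.
Chair II is the more stable (lower-energy) conformer, and in that chair the methoxy group is equatorial.

equatorial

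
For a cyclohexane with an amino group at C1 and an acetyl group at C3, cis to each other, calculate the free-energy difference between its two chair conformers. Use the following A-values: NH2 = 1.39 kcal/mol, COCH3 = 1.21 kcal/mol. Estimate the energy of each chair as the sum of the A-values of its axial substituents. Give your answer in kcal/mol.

2.60 kcal/mol

C1 and C3 have the same parity, so for the cis isomer the two substituents are e,e in one chair and a,a in the other.
Chair I (amino axial, acetyl axial): E = 2.60 kcal/mol.
Chair II (amino equatorial, acetyl equatorial): E = 0.00 kcal/mol.
ΔE = 2.60 − 0.00 = 2.60 kcal/mol; chair II is more stable.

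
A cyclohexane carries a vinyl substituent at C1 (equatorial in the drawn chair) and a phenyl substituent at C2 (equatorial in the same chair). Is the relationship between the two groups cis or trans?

trans

C1 and C2 have opposite parity, so their axial bonds point in opposite directions.
With opposite-parity carbons, two substituents on the same face are one axial and one equatorial; opposite faces give both axial or both equatorial.
Here the groups are equatorial/equatorial → opposite face → trans.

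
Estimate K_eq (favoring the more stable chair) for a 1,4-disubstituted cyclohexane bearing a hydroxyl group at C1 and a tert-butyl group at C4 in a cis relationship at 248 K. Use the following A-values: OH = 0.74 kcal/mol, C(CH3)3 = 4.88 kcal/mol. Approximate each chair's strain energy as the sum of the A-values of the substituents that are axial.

C1 and C4 have opposite parity, so for the cis isomer the two substituents are one axial and one equatorial in each chair.
Chair I (hydroxyl axial, tert-butyl equatorial): E = 0.74 kcal/mol; chair II (hydroxyl equatorial, tert-butyl axial): E = 4.88 kcal/mol.
ΔG = 4.14 kcal/mol between the two chairs.
K = exp(ΔG/RT) with R = 1.987×10⁻³ kcal mol⁻¹ K⁻¹ and T = 248 K gives K ≈ 4.45e+03.

K ≈ 4453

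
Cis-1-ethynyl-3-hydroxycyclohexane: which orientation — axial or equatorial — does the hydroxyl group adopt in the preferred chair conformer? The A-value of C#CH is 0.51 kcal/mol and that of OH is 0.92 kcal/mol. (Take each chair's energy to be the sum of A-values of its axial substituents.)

C1 and C3 have the same parity, so for the cis isomer the two substituents are e,e in one chair and a,a in the other.
Chair I (ethynyl axial, hydroxyl axial): E = 1.43 kcal/mol.
Chair II (ethynyl equatorial, hydroxyl equatorial): E = 0.00 kcal/mol.
Chair II is the more stable (lower-energy) conformer, and in that chair the hydroxyl group is equatorial.

equatorial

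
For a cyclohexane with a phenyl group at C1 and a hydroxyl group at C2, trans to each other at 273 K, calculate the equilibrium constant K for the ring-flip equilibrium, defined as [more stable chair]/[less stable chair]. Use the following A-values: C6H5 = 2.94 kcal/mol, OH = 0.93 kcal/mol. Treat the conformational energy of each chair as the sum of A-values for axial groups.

C1 and C2 have opposite parity, so for the trans isomer the two substituents are e,e in one chair and a,a in the other.
Chair I (phenyl axial, hydroxyl axial): E = 3.87 kcal/mol; chair II (phenyl equatorial, hydroxyl equatorial): E = 0.00 kcal/mol.
ΔG = 3.87 kcal/mol between the two chairs.
K = exp(ΔG/RT) with R = 1.987×10⁻³ kcal mol⁻¹ K⁻¹ and T = 273 K gives K ≈ 1.25e+03.

K ≈ 1254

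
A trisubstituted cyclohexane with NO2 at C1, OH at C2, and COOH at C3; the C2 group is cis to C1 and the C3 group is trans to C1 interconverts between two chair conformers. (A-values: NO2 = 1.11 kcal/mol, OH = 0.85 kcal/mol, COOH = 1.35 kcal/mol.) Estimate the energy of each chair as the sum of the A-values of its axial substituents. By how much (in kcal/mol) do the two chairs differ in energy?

Chair I (nitro axial, hydroxyl equatorial, carboxyl equatorial): E = 1.11 kcal/mol.
Chair II (nitro equatorial, hydroxyl axial, carboxyl axial): E = 2.20 kcal/mol.
ΔE = 2.20 − 1.11 = 1.09 kcal/mol; chair I is more stable.

1.09 kcal/mol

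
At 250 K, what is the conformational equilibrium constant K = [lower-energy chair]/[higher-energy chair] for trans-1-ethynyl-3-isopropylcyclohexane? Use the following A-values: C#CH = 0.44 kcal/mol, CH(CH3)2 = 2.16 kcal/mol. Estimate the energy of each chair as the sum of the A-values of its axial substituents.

C1 and C3 have the same parity, so for the trans isomer the two substituents are one axial and one equatorial in each chair.
Chair I (ethynyl axial, isopropyl equatorial): E = 0.44 kcal/mol; chair II (ethynyl equatorial, isopropyl axial): E = 2.16 kcal/mol.
ΔG = 1.72 kcal/mol between the two chairs.
K = exp(ΔG/RT) with R = 1.987×10⁻³ kcal mol⁻¹ K⁻¹ and T = 250 K gives K ≈ 31.9.

K ≈ 31.9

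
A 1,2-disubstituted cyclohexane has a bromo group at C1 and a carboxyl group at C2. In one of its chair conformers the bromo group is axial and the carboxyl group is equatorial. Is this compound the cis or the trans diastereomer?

C1 and C2 have opposite parity, so their axial bonds point in opposite directions.
With opposite-parity carbons, two substituents on the same face are one axial and one equatorial; opposite faces give both axial or both equatorial.
Here the groups are axial/equatorial → same face → cis.

cis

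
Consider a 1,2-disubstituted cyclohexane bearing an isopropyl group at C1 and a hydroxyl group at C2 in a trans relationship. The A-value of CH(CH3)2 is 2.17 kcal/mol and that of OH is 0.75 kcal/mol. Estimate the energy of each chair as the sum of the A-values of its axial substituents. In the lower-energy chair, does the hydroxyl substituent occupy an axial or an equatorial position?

C1 and C2 have opposite parity, so for the trans isomer the two substituents are e,e in one chair and a,a in the other.
Chair I (isopropyl axial, hydroxyl axial): E = 2.92 kcal/mol.
Chair II (isopropyl equatorial, hydroxyl equatorial): E = 0.00 kcal/mol.
Chair II is the more stable (lower-energy) conformer, and in that chair the hydroxyl group is equatorial.

equatorial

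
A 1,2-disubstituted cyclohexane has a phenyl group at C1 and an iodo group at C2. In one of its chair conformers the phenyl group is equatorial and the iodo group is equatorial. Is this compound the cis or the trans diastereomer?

trans

C1 and C2 have opposite parity, so their axial bonds point in opposite directions.
With opposite-parity carbons, two substituents on the same face are one axial and one equatorial; opposite faces give both axial or both equatorial.
Here the groups are equatorial/equatorial → opposite face → trans.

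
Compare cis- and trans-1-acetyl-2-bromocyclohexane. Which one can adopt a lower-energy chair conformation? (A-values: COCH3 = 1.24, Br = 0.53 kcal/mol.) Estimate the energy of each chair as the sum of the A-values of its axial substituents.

trans

At 1,2 positions (parity opposite): cis → (a,e or e,a); trans → (e,e or a,a).
Best chair for cis: E = 0.53 kcal/mol; best chair for trans: E = 0.00 kcal/mol.
The trans isomer is lower by 0.53 kcal/mol.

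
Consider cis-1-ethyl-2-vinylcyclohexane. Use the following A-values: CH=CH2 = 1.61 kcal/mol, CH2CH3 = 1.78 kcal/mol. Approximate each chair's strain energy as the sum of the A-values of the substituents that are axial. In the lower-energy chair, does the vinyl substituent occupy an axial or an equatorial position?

C1 and C2 have opposite parity, so for the cis isomer the two substituents are one axial and one equatorial in each chair.
Chair I (vinyl axial, ethyl equatorial): E = 1.61 kcal/mol.
Chair II (vinyl equatorial, ethyl axial): E = 1.78 kcal/mol.
Chair I is the more stable (lower-energy) conformer, and in that chair the vinyl group is axial.

axial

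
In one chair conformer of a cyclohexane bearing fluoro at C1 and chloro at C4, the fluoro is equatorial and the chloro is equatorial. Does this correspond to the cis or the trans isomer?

trans

C1 and C4 have opposite parity, so their axial bonds point in opposite directions.
With opposite-parity carbons, two substituents on the same face are one axial and one equatorial; opposite faces give both axial or both equatorial.
Here the groups are equatorial/equatorial → opposite face → trans.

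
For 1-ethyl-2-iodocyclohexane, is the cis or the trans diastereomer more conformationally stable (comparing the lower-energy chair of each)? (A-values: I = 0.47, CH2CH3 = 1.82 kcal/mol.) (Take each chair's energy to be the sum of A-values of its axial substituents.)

trans

At 1,2 positions (parity opposite): cis → (a,e or e,a); trans → (e,e or a,a).
Best chair for cis: E = 0.47 kcal/mol; best chair for trans: E = 0.00 kcal/mol.
The trans isomer is lower by 0.47 kcal/mol.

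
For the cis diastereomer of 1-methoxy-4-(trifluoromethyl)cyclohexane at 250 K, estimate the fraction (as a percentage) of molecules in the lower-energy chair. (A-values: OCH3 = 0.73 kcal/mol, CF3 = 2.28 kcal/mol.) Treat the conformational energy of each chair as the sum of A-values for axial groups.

C1 and C4 have opposite parity, so for the cis isomer the two substituents are one axial and one equatorial in each chair.
Chair I (methoxy axial, trifluoromethyl equatorial): E = 0.73 kcal/mol; chair II (methoxy equatorial, trifluoromethyl axial): E = 2.28 kcal/mol.
ΔG = 1.55 kcal/mol between the two chairs.
K = exp(ΔG/RT) with R = 1.987×10⁻³ kcal mol⁻¹ K⁻¹ and T = 250 K gives K ≈ 22.7.
Fraction in the lower-energy chair = K/(K+1) = 95.8%.

95.8%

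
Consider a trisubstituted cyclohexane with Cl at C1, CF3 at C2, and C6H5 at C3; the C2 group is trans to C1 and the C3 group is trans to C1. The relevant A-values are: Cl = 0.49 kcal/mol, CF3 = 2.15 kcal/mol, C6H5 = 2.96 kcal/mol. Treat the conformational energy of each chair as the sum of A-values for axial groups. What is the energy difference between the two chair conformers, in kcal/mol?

Chair I (chloro axial, trifluoromethyl axial, phenyl equatorial): E = 2.64 kcal/mol.
Chair II (chloro equatorial, trifluoromethyl equatorial, phenyl axial): E = 2.96 kcal/mol.
ΔE = 2.96 − 2.64 = 0.32 kcal/mol; chair I is more stable.

0.32 kcal/mol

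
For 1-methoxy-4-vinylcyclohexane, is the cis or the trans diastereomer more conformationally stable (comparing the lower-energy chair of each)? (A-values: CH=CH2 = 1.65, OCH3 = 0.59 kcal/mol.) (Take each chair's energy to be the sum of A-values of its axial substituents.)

trans

At 1,4 positions (parity opposite): cis → (a,e or e,a); trans → (e,e or a,a).
Best chair for cis: E = 0.59 kcal/mol; best chair for trans: E = 0.00 kcal/mol.
The trans isomer is lower by 0.59 kcal/mol.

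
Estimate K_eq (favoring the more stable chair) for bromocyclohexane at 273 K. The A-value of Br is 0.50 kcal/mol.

One chair has the bromo group axial (E = 0.50 kcal/mol) and the other has it equatorial (E = 0).
ΔG = 0.50 kcal/mol between the two chairs.
K = exp(ΔG/RT) with R = 1.987×10⁻³ kcal mol⁻¹ K⁻¹ and T = 273 K gives K ≈ 2.51.

K ≈ 2.51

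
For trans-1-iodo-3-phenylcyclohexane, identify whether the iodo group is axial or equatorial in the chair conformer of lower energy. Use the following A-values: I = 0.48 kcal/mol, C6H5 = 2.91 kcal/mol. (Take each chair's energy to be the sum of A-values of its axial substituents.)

C1 and C3 have the same parity, so for the trans isomer the two substituents are one axial and one equatorial in each chair.
Chair I (iodo axial, phenyl equatorial): E = 0.48 kcal/mol.
Chair II (iodo equatorial, phenyl axial): E = 2.91 kcal/mol.
Chair I is the more stable (lower-energy) conformer, and in that chair the iodo group is axial.

axial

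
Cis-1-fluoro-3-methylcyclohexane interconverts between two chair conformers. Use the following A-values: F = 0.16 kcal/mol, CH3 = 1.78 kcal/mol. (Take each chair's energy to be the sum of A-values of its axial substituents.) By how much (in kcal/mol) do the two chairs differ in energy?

C1 and C3 have the same parity, so for the cis isomer the two substituents are e,e in one chair and a,a in the other.
Chair I (fluoro axial, methyl axial): E = 1.94 kcal/mol.
Chair II (fluoro equatorial, methyl equatorial): E = 0.00 kcal/mol.
ΔE = 1.94 − 0.00 = 1.94 kcal/mol; chair II is more stable.

1.94 kcal/mol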